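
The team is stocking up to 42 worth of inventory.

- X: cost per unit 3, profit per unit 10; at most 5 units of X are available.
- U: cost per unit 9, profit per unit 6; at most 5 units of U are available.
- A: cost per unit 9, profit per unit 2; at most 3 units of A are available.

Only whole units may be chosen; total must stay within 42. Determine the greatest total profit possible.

68

5×X, 2×U, and 1×A: cost 42 ≤ 42, profit 5·10 + 2·6 + 1·2 = 64.
5×X and 3×U: cost 42 ≤ 42, profit 5·10 + 3·6 = 68.
Best is 68.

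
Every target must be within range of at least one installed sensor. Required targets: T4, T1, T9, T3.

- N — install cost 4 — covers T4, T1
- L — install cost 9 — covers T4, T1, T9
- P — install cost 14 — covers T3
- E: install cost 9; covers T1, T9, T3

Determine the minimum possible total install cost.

Choose N and E: together they cover T4, T1, T9, T3 — every target.
Total install cost: 4 + 9 = 13.
No cover costs less than 13.

13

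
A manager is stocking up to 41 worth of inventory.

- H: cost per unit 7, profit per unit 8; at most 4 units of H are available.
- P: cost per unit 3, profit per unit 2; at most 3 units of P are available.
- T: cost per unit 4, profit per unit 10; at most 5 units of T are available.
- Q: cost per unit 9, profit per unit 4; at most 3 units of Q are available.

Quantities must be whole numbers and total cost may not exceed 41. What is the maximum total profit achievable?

T has the best ratio (10/4); taking only T gives at most 5×10 = 50 (stopped by the supply cap of 5).
Mixing does better — 3×H and 5×T: cost 41 ≤ 41, profit 3·8 + 5·10 = 74.

74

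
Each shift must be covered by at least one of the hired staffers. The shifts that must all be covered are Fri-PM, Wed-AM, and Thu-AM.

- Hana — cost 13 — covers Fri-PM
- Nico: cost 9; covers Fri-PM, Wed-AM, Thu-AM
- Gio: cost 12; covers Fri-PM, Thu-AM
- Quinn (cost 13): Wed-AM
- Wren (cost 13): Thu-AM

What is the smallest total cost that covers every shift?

9

Nico alone covers Fri-PM, Wed-AM, Thu-AM — every shift.
Total cost: 9.
No cover costs less than 9.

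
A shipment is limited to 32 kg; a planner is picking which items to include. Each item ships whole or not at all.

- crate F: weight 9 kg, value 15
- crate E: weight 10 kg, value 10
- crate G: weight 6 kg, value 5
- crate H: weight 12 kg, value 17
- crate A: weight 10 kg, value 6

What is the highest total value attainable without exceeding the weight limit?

42

Allowing fractional choices, the relaxed optimum would be about 42.8, but items are indivisible.
crate F + crate E + crate H: weight 9 + 10 + 12 = 31 ≤ 32, value 15 + 10 + 17 = 42.
crate F + crate G + crate H: weight 9 + 6 + 12 = 27 ≤ 32, value 15 + 5 + 17 = 37.
crate F + crate H + crate A: weight 9 + 12 + 10 = 31 ≤ 32, value 15 + 17 + 6 = 38.
Best is crate F, crate E, and crate H with total value 42.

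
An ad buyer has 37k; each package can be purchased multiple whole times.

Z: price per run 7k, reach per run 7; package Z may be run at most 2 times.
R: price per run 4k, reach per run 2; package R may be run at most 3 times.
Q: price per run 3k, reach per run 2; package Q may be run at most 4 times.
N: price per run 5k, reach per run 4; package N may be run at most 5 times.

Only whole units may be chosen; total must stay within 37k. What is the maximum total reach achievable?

2×Z and 4×N: price 34 ≤ 37, reach 2·7 + 4·4 = 30.
2×Z, 1×Q, and 4×N: price 37 ≤ 37, reach 2·7 + 1·2 + 4·4 = 32.
Best is 32.

32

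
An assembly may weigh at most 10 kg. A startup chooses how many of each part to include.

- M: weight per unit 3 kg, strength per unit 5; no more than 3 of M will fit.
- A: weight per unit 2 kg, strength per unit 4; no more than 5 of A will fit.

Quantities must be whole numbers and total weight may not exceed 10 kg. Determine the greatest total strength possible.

2×M and 2×A: weight 10 ≤ 10, strength 2·5 + 2·4 = 18.
5×A: weight 10 ≤ 10, strength 5·4 = 20.
Best is 20.

20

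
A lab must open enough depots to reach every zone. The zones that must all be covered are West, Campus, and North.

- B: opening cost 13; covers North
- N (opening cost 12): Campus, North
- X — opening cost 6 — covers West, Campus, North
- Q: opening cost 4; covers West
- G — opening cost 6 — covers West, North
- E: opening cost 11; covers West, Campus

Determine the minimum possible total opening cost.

6

This is a weighted set-cover instance.
X alone covers West, Campus, North — every zone.
Total opening cost: 6.
No cover costs less than 6.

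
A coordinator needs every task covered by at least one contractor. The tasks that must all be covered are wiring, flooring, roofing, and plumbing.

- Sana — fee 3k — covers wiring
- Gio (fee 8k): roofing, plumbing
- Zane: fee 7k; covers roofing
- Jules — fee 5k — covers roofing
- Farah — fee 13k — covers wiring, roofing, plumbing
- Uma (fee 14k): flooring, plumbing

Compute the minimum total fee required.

22

The greedy cost-per-new-task heuristic would pick Sana, Gio, and Uma for 25, but a cheaper cover exists.
Choose Sana, Jules, and Uma: together they cover wiring, flooring, roofing, plumbing — every task.
Total fee: 3 + 5 + 14 = 22.
No cover costs less than 22.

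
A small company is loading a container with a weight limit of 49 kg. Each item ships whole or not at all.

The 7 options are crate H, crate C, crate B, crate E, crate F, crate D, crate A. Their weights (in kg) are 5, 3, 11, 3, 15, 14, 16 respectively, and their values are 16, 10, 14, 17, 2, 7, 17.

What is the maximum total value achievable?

Allowing fractional choices, the relaxed optimum would be about 79.5, but items are indivisible.
crate H + crate C + crate B + crate E + crate A: weight 5 + 3 + 11 + 3 + 16 = 38 ≤ 49, value 16 + 10 + 14 + 17 + 17 = 74.
crate H + crate C + crate E + crate D + crate A: weight 5 + 3 + 3 + 14 + 16 = 41 ≤ 49, value 16 + 10 + 17 + 7 + 17 = 67.
crate H + crate B + crate E + crate D + crate A: weight 5 + 11 + 3 + 14 + 16 = 49 ≤ 49, value 16 + 14 + 17 + 7 + 17 = 71.
Best is crate H, crate C, crate B, crate E, and crate A with total value 74.

74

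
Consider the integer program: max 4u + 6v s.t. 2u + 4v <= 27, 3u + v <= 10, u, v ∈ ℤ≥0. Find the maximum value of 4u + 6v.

40

(u,v)=(1,6): 2·1+4·6=26≤27, 3·1+1·6=9≤10, objective 40.
(u,v)=(0,6): 2·0+4·6=24≤27, 3·0+1·6=6≤10, objective 36.
The best lattice point is (1,6), giving 40.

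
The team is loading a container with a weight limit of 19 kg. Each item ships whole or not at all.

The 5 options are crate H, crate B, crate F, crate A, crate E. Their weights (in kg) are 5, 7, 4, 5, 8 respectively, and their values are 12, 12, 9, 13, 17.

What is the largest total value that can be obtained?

Allowing fractional choices, the relaxed optimum would be about 44.6, but items are indivisible.
crate F + crate A + crate E: weight 4 + 5 + 8 = 17 ≤ 19, value 9 + 13 + 17 = 39.
crate H + crate A + crate E: weight 5 + 5 + 8 = 18 ≤ 19, value 12 + 13 + 17 = 42.
Best is crate H, crate A, and crate E with total value 42.

42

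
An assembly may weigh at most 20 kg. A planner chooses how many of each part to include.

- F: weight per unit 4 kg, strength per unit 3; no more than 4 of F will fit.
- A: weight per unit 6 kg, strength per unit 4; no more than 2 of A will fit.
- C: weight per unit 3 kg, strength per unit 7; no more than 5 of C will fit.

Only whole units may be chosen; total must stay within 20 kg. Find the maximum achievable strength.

38

C has the best ratio (7/3); taking only C gives at most 5×7 = 35 (stopped by the supply cap of 5).
Mixing does better — 1×F and 5×C: weight 19 ≤ 20, strength 1·3 + 5·7 = 38.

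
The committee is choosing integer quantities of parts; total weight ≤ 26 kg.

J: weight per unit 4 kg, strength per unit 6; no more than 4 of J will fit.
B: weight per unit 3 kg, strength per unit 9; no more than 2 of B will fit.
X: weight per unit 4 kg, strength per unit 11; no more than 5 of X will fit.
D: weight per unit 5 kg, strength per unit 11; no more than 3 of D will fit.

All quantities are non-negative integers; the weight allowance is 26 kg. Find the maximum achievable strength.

B has the best ratio (9/3); taking only B gives at most 2×9 = 18 (stopped by the supply cap of 2).
Mixing does better — 2×B and 5×X: weight 26 ≤ 26, strength 2·9 + 5·11 = 73.

73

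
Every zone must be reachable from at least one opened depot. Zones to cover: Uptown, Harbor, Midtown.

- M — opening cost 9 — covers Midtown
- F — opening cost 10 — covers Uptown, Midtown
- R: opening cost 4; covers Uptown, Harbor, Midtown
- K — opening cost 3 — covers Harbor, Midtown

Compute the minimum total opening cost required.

4

R alone covers Uptown, Harbor, Midtown — every zone.
Total opening cost: 4.
No cover costs less than 4.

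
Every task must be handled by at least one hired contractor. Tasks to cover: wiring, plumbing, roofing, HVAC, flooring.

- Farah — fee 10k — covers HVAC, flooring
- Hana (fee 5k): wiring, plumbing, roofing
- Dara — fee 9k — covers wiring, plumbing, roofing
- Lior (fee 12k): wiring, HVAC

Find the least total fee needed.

15

Choose Farah and Hana: together they cover wiring, plumbing, roofing, HVAC, flooring — every task.
Total fee: 10 + 5 = 15.
No cover costs less than 15.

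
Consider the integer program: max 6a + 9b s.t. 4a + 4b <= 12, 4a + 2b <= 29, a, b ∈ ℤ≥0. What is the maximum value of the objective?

27

(a,b)=(0,3) is feasible, giving 27.
(a,b)=(1,2) is feasible, giving 24.
The best lattice point is (0,3), giving 27.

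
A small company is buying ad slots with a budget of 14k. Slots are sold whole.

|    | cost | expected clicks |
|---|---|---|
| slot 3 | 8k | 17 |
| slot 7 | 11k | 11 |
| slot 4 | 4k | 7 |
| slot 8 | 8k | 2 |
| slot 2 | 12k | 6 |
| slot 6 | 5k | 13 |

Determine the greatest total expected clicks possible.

This is a 0-1 knapsack instance.
Take slot 3 and slot 6: cost 8 + 5 = 13 ≤ 14, expected clicks 17 + 13 = 30.
No other feasible combination does better.

30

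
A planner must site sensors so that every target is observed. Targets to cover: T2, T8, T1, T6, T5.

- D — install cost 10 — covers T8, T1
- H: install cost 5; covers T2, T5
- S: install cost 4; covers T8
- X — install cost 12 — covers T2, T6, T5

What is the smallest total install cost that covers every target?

22

The greedy cost-per-new-target heuristic would pick H, S, D, and X for 31, but a cheaper cover exists.
Choose D and X: together they cover T2, T8, T1, T6, T5 — every target.
Total install cost: 10 + 12 = 22.
No cover costs less than 22.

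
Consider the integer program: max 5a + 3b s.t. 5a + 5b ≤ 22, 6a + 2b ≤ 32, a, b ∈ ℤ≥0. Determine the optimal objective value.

20

Relaxing integrality, the LP optimum is 22.00 at (a,b) = (4.4, 0), which is not an integer point.
(a,b)=(4,0): 5·4+5·0=20≤22, 6·4+2·0=24≤32, objective 20.
(a,b)=(3,1): 5·3+5·1=20≤22, 6·3+2·1=20≤32, objective 18.
(a,b)=(3,0): 5·3+5·0=15≤22, 6·3+2·0=18≤32, objective 15.
Maximum is 20 at (a,b)=(4,0).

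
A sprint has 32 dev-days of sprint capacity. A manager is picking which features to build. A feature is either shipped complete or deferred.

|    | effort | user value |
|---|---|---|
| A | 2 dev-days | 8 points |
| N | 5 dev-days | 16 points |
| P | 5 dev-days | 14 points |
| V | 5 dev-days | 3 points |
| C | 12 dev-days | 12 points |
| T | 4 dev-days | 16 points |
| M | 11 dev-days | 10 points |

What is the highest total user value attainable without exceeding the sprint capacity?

67

Take A, N, P, V, T, and M: effort 2 + 5 + 5 + 5 + 4 + 11 = 32 ≤ 32, user value 8 + 16 + 14 + 3 + 16 + 10 = 67.
No other feasible combination does better.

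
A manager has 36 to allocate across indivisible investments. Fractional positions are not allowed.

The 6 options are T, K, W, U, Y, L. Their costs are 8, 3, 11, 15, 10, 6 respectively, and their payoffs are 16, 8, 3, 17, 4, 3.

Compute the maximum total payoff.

45

T + K + U + Y: cost 8 + 3 + 15 + 10 = 36 ≤ 36, payoff 16 + 8 + 17 + 4 = 45.
T + K + U: cost 8 + 3 + 15 = 26 ≤ 36, payoff 16 + 8 + 17 = 41.
T + K + U + L: cost 8 + 3 + 15 + 6 = 32 ≤ 36, payoff 16 + 8 + 17 + 3 = 44.
Best is T, K, U, and Y with total payoff 45.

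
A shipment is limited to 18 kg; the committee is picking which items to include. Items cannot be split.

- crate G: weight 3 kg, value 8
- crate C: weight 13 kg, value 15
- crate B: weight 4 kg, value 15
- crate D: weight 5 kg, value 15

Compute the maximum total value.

crate B + crate D: weight 4 + 5 = 9 ≤ 18, value 15 + 15 = 30.
crate G + crate B + crate D: weight 3 + 4 + 5 = 12 ≤ 18, value 8 + 15 + 15 = 38.
crate C + crate B: weight 13 + 4 = 17 ≤ 18, value 15 + 15 = 30.
Best is crate G, crate B, and crate D with total value 38.

38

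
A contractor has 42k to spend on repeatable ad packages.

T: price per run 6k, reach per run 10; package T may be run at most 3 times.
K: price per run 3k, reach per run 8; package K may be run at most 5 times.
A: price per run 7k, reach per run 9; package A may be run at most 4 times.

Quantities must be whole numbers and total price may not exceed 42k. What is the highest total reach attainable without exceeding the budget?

Take 3×T, 5×K, and 1×A: price 40 ≤ 42, reach 3·10 + 5·8 + 1·9 = 79.
K has the best ratio (8/3) and is taken to its limit of 5; remaining capacity is filled optimally with the others.

79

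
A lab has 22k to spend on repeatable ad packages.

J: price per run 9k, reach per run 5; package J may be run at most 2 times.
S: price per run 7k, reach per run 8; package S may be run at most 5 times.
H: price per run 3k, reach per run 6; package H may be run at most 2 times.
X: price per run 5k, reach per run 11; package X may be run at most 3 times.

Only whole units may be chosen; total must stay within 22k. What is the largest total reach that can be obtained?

45

This is a bounded integer knapsack.
1×S and 3×X: price 22 ≤ 22, reach 1·8 + 3·11 = 41.
2×H and 3×X: price 21 ≤ 22, reach 2·6 + 3·11 = 45.
Best is 45.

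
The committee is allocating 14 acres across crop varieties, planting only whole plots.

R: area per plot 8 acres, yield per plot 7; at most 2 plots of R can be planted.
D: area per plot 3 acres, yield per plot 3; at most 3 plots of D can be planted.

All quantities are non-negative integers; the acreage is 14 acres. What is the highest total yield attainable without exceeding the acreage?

13

D has the best ratio (3/3); taking only D gives at most 3×3 = 9 (stopped by the supply cap of 3).
Mixing does better — 1×R and 2×D: area 14 ≤ 14, yield 1·7 + 2·3 = 13.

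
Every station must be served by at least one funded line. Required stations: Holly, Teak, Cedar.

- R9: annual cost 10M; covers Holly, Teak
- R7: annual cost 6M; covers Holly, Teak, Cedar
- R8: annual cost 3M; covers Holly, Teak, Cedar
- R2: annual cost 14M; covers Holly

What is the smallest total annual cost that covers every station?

R8 alone covers Holly, Teak, Cedar — every station.
Total annual cost: 3.
No cover costs less than 3.

3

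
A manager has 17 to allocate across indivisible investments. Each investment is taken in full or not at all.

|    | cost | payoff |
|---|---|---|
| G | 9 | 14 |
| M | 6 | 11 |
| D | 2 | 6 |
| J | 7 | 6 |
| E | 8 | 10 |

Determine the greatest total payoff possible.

This is an integer program with binary decision variables.
M + D + E: cost 6 + 2 + 8 = 16 ≤ 17, payoff 11 + 6 + 10 = 27.
G + M + D: cost 9 + 6 + 2 = 17 ≤ 17, payoff 14 + 11 + 6 = 31.
Best is G, M, and D with total payoff 31.

31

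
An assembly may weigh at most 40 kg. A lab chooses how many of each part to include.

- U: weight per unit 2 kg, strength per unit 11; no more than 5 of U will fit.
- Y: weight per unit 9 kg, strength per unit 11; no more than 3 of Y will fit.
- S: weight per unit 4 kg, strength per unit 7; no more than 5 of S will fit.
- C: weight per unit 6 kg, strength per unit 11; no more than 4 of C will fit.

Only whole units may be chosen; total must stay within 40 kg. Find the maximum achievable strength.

U has the best ratio (11/2); taking only U gives at most 5×11 = 55 (stopped by the supply cap of 5).
Mixing does better — 5×U, 3×S, and 3×C: weight 40 ≤ 40, strength 5·11 + 3·7 + 3·11 = 109.

109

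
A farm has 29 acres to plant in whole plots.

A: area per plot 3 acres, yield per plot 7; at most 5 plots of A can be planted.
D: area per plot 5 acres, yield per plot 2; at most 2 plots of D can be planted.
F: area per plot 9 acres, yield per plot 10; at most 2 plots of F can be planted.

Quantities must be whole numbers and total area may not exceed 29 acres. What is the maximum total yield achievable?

This is a bounded integer knapsack.
5×A and 1×F: area 24 ≤ 29, yield 5·7 + 1·10 = 45.
5×A, 1×D, and 1×F: area 29 ≤ 29, yield 5·7 + 1·2 + 1·10 = 47.
Best is 47.

47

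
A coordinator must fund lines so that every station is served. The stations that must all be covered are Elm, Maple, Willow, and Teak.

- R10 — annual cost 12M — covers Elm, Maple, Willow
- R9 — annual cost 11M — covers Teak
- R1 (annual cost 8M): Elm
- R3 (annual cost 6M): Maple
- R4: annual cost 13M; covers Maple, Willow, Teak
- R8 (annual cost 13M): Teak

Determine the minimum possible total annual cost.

The greedy cost-per-new-station heuristic would pick R10 and R9 for 23, but a cheaper cover exists.
Choose R1 and R4: together they cover Elm, Maple, Willow, Teak — every station.
Total annual cost: 8 + 13 = 21.
No cover costs less than 21.

21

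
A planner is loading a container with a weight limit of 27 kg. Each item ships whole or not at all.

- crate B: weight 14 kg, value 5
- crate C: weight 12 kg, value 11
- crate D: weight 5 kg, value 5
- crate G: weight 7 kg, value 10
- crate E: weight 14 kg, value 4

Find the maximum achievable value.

Treat it as a binary knapsack problem.
Take crate C, crate D, and crate G: weight 12 + 5 + 7 = 24 ≤ 27, value 11 + 5 + 10 = 26.
No other feasible combination does better.

26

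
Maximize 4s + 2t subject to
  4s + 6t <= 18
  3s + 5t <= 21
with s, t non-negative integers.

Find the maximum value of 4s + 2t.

16

Relaxing integrality, the LP optimum is 18.00 at (s,t) = (4.5, 0), which is not an integer point.
(s,t)=(4,0): 4·4+6·0=16≤18, 3·4+5·0=12≤21, objective 16.
(s,t)=(3,1): 4·3+6·1=18≤18, 3·3+5·1=14≤21, objective 14.
(s,t)=(3,0): 4·3+6·0=12≤18, 3·3+5·0=9≤21, objective 12.
Maximum is 16 at (s,t)=(4,0).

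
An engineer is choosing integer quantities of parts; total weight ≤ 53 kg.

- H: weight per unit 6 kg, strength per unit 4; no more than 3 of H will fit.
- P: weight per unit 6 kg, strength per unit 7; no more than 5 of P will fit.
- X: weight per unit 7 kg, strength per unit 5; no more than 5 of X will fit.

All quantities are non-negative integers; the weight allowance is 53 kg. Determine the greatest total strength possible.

This is a bounded integer knapsack.
Take 5×P and 3×X: weight 51 ≤ 53, strength 5·7 + 3·5 = 50.
P has the best ratio (7/6) and is taken to its limit of 5; remaining capacity is filled optimally with the others.

50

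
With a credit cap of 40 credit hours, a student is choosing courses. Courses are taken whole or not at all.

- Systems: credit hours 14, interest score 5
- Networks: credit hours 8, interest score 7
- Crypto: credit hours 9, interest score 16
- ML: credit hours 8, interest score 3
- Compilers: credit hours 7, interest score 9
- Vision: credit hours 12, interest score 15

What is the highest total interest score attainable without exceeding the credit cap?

47

Take Networks, Crypto, Compilers, and Vision: credit hours 8 + 9 + 7 + 12 = 36 ≤ 40, interest score 7 + 16 + 9 + 15 = 47.
No other feasible combination does better.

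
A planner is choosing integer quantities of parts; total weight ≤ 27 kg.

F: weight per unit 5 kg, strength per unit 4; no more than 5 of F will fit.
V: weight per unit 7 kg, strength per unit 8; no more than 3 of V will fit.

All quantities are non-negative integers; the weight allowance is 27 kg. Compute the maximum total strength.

28

Take 1×F and 3×V: weight 26 ≤ 27, strength 1·4 + 3·8 = 28.
V has the best ratio (8/7) and is taken to its limit of 3; remaining capacity is filled optimally with the others.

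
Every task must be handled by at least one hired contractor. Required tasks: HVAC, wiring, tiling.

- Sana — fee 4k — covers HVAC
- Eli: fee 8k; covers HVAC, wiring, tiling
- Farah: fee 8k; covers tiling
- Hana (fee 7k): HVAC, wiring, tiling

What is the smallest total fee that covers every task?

7

Hana alone covers HVAC, wiring, tiling — every task.
Total fee: 7.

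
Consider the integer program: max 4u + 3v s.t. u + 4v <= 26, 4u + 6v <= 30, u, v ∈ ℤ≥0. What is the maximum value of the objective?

28

(u,v)=(7,0): 1·7+4·0=7≤26, 4·7+6·0=28≤30, objective 28.
(u,v)=(6,1): 1·6+4·1=10≤26, 4·6+6·1=30≤30, objective 27.
(u,v)=(6,0): 1·6+4·0=6≤26, 4·6+6·0=24≤30, objective 24.
The best lattice point is (7,0), giving 28.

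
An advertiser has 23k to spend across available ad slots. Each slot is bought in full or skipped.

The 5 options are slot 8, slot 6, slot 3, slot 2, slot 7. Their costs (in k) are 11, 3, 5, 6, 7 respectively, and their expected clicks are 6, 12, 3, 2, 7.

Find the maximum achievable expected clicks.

25

slot 6 + slot 3 + slot 7: cost 3 + 5 + 7 = 15 ≤ 23, expected clicks 12 + 3 + 7 = 22.
slot 6 + slot 3 + slot 2 + slot 7: cost 3 + 5 + 6 + 7 = 21 ≤ 23, expected clicks 12 + 3 + 2 + 7 = 24.
slot 8 + slot 6 + slot 7: cost 11 + 3 + 7 = 21 ≤ 23, expected clicks 6 + 12 + 7 = 25.
Best is slot 8, slot 6, and slot 7 with total expected clicks 25.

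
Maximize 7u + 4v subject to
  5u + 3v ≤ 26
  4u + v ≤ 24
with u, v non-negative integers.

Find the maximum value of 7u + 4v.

Relaxing integrality, the LP optimum is 36.40 at (u,v) = (5.2, 0), which is not an integer point.
(u,v)=(4,2) is feasible, giving 36.
(u,v)=(5,0) is feasible, giving 35.
Maximum is 36 at (u,v)=(4,2).

36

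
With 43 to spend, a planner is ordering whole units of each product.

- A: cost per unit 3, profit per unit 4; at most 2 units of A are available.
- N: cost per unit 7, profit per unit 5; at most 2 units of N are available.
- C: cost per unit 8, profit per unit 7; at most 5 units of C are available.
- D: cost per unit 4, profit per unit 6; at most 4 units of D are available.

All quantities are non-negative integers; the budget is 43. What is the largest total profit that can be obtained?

49

This is a bounded integer knapsack.
1×A, 3×C, and 4×D: cost 43 ≤ 43, profit 1·4 + 3·7 + 4·6 = 49.
1×A, 1×N, 2×C, and 4×D: cost 42 ≤ 43, profit 1·4 + 1·5 + 2·7 + 4·6 = 47.
Best is 49.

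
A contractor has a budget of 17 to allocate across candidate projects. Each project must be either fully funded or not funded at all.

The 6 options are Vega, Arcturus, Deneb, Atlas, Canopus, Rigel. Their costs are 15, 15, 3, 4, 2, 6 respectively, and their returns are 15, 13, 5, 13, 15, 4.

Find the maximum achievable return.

Allowing fractional choices, the relaxed optimum would be about 41.0, but projects are indivisible.
Deneb + Atlas + Canopus + Rigel: cost 3 + 4 + 2 + 6 = 15 ≤ 17, return 5 + 13 + 15 + 4 = 37.
Deneb + Atlas + Canopus: cost 3 + 4 + 2 = 9 ≤ 17, return 5 + 13 + 15 = 33.
Best is Deneb, Atlas, Canopus, and Rigel with total return 37.

37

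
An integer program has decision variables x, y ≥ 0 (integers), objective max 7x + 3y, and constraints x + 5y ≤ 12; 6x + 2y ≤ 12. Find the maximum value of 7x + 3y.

(x,y)=(2,0): 1·2+5·0=2≤12, 6·2+2·0=12≤12, objective 14.
(x,y)=(1,2): 1·1+5·2=11≤12, 6·1+2·2=10≤12, objective 13.
(x,y)=(1,1): 1·1+5·1=6≤12, 6·1+2·1=8≤12, objective 10.
No feasible integer point exceeds 14.

14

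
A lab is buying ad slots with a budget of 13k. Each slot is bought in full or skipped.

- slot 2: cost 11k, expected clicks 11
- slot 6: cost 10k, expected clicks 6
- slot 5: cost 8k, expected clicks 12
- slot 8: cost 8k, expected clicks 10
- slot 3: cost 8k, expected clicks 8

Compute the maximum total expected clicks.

slot 5: cost 8 ≤ 13, expected clicks 12.
slot 2: cost 11 ≤ 13, expected clicks 11.
slot 8: cost 8 ≤ 13, expected clicks 10.
Best is slot 5 with total expected clicks 12.

12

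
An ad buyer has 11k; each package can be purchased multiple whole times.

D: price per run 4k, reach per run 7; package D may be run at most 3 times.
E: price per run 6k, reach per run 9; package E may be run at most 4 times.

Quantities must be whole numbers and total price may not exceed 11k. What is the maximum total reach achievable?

D has the best ratio (7/4); taking only D gives at most 2×7 = 14 (stopped by the price limit).
Mixing does better — 1×D and 1×E: price 10 ≤ 11, reach 1·7 + 1·9 = 16.

16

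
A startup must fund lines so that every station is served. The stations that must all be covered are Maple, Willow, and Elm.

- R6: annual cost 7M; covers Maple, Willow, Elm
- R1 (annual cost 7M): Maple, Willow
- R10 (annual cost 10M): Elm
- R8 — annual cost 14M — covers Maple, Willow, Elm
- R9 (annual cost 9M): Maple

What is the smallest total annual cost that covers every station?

7

R6 alone covers Maple, Willow, Elm — every station.
Total annual cost: 7.
No cover costs less than 7.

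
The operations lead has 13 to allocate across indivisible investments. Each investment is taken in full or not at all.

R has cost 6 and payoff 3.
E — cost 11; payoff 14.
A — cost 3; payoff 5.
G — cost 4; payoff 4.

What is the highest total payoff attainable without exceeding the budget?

E: cost 11 ≤ 13, payoff 14.
A + G: cost 3 + 4 = 7 ≤ 13, payoff 5 + 4 = 9.
R + A + G: cost 6 + 3 + 4 = 13 ≤ 13, payoff 3 + 5 + 4 = 12.
Best is E with total payoff 14.

14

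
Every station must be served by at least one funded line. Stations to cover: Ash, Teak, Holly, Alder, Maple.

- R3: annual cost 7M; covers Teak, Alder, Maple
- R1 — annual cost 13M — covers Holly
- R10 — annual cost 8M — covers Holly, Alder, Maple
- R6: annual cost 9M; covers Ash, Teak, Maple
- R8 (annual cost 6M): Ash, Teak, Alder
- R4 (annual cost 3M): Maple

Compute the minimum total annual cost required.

14

The greedy cost-per-new-station heuristic would pick R8, R4, and R10 for 17, but a cheaper cover exists.
Choose R10 and R8: together they cover Ash, Teak, Holly, Alder, Maple — every station.
Total annual cost: 8 + 6 = 14.
No cover costs less than 14.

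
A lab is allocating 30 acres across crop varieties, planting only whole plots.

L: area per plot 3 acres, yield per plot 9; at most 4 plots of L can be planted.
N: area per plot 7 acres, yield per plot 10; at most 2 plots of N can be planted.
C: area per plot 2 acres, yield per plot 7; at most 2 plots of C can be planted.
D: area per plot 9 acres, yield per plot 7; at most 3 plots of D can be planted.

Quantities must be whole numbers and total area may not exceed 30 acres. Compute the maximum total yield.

70

This is a bounded integer knapsack.
C has the best ratio (7/2); taking only C gives at most 2×7 = 14 (stopped by the supply cap of 2).
Mixing does better — 4×L, 2×N, and 2×C: area 30 ≤ 30, yield 4·9 + 2·10 + 2·7 = 70.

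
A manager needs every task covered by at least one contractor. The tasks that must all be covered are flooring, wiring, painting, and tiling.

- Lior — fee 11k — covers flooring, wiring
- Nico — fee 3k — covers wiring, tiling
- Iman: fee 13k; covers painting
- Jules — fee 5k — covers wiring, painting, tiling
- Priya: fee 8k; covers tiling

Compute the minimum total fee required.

16

The greedy cost-per-new-task heuristic would pick Nico, Jules, and Lior for 19, but a cheaper cover exists.
Choose Lior and Jules: together they cover flooring, wiring, painting, tiling — every task.
Total fee: 11 + 5 = 16.
No cover costs less than 16.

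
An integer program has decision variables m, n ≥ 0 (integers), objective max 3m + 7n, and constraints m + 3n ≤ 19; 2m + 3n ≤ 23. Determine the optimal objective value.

47

(m,n)=(4,5) is feasible, giving 47.
(m,n)=(3,5) is feasible, giving 44.
(m,n)=(5,4) is feasible, giving 43.
The best lattice point is (4,5), giving 47.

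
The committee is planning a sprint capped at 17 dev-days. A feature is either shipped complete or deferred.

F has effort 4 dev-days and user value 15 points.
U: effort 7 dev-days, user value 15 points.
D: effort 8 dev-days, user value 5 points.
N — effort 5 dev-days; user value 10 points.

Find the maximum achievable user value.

F + U: effort 4 + 7 = 11 ≤ 17, user value 15 + 15 = 30.
F + U + N: effort 4 + 7 + 5 = 16 ≤ 17, user value 15 + 15 + 10 = 40.
Best is F, U, and N with total user value 40.

40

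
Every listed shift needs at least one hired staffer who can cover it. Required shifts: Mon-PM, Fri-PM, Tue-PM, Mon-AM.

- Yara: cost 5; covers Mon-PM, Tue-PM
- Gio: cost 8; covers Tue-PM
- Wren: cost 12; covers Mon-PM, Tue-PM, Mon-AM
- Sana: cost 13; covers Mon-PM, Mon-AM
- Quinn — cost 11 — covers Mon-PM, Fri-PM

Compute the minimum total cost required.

The greedy cost-per-new-shift heuristic would pick Yara, Quinn, and Wren for 28, but a cheaper cover exists.
Choose Wren and Quinn: together they cover Mon-PM, Fri-PM, Tue-PM, Mon-AM — every shift.
Total cost: 12 + 11 = 23.
No cover costs less than 23.

23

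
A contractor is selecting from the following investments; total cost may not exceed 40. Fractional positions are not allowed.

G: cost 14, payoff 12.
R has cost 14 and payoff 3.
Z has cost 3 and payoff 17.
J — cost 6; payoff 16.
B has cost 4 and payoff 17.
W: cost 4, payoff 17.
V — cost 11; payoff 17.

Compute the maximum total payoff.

84

Allowing fractional choices, the relaxed optimum would be about 94.3, but investments are indivisible.
G + Z + J + B + W: cost 14 + 3 + 6 + 4 + 4 = 31 ≤ 40, payoff 12 + 17 + 16 + 17 + 17 = 79.
G + Z + B + W + V: cost 14 + 3 + 4 + 4 + 11 = 36 ≤ 40, payoff 12 + 17 + 17 + 17 + 17 = 80.
Z + J + B + W + V: cost 3 + 6 + 4 + 4 + 11 = 28 ≤ 40, payoff 17 + 16 + 17 + 17 + 17 = 84.
Best is Z, J, B, W, and V with total payoff 84.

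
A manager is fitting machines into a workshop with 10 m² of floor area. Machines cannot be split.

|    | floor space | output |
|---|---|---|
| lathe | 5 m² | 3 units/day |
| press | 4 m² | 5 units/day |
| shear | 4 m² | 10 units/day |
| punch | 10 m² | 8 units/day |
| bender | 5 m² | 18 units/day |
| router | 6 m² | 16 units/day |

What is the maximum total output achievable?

28

Allowing fractional choices, the relaxed optimum would be about 31.3, but machines are indivisible.
shear + bender: floor space 4 + 5 = 9 ≤ 10, output 10 + 18 = 28.
press + bender: floor space 4 + 5 = 9 ≤ 10, output 5 + 18 = 23.
shear + router: floor space 4 + 6 = 10 ≤ 10, output 10 + 16 = 26.
Best is shear and bender with total output 28.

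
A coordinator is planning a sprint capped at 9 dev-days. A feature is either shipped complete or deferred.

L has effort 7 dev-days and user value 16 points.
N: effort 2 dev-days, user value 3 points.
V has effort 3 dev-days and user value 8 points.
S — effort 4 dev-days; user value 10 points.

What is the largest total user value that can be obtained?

21

Take N, V, and S: effort 2 + 3 + 4 = 9 ≤ 9, user value 3 + 8 + 10 = 21.
No other feasible combination does better.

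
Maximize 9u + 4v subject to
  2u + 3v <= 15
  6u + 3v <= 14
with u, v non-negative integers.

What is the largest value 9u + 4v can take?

18

Relaxing integrality, the LP optimum is 21.00 at (u,v) = (2.33, 0), which is not an integer point.
(u,v)=(2,0): 2·2+3·0=4≤15, 6·2+3·0=12≤14, objective 18.
(u,v)=(1,1): 2·1+3·1=5≤15, 6·1+3·1=9≤14, objective 13.
(u,v)=(1,0): 2·1+3·0=2≤15, 6·1+3·0=6≤14, objective 9.
Maximum is 18 at (u,v)=(2,0).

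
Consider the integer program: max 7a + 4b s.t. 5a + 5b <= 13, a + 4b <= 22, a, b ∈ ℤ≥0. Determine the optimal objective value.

Relaxing integrality, the LP optimum is 18.20 at (a,b) = (2.6, 0), which is not an integer point.
(a,b)=(2,0) is feasible, giving 14.
(a,b)=(1,1) is feasible, giving 11.
(a,b)=(1,0) is feasible, giving 7.
The best lattice point is (2,0), giving 14.

14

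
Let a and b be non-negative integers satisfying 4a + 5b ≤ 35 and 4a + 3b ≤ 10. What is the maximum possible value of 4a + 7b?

Relaxing integrality, the LP optimum is 23.33 at (a,b) = (0, 3.33), which is not an integer point.
(a,b)=(0,3): 4·0+5·3=15≤35, 4·0+3·3=9≤10, objective 21.
(a,b)=(1,2): 4·1+5·2=14≤35, 4·1+3·2=10≤10, objective 18.
(a,b)=(0,2): 4·0+5·2=10≤35, 4·0+3·2=6≤10, objective 14.
The best lattice point is (0,3), giving 21.

21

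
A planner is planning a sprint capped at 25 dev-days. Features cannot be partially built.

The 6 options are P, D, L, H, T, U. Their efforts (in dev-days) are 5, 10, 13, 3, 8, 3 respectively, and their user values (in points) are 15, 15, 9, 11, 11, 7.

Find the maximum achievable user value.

Allowing fractional choices, the relaxed optimum would be about 53.5, but features are indivisible.
D + H + T + U: effort 10 + 3 + 8 + 3 = 24 ≤ 25, user value 15 + 11 + 11 + 7 = 44.
P + D + H + U: effort 5 + 10 + 3 + 3 = 21 ≤ 25, user value 15 + 15 + 11 + 7 = 48.
P + H + T + U: effort 5 + 3 + 8 + 3 = 19 ≤ 25, user value 15 + 11 + 11 + 7 = 44.
Best is P, D, H, and U with total user value 48.

48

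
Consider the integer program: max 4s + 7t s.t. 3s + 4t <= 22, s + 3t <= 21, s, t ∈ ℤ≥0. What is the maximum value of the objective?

36

The continuous relaxation peaks at (0, 5.5) with value 38.50; rounding to a feasible lattice point costs some objective.
(s,t)=(2,4) is feasible, giving 36.
(s,t)=(0,5) is feasible, giving 35.
(s,t)=(3,3) is feasible, giving 33.
(s,t)=(1,4) is feasible, giving 32.
No feasible integer point exceeds 36.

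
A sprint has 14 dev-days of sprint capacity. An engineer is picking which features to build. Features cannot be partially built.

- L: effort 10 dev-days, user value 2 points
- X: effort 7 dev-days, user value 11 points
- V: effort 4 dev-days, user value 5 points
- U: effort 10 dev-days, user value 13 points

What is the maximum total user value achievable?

18

This is an integer program with binary decision variables.
Allowing fractional choices, the relaxed optimum would be about 20.1, but features are indivisible.
U: effort 10 ≤ 14, user value 13.
V + U: effort 4 + 10 = 14 ≤ 14, user value 5 + 13 = 18.
X + V: effort 7 + 4 = 11 ≤ 14, user value 11 + 5 = 16.
Best is V and U with total user value 18.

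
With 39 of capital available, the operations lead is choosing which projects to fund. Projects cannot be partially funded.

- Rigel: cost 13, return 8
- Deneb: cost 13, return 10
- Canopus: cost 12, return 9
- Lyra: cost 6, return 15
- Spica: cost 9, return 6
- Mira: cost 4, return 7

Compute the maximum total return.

Deneb + Canopus + Lyra + Mira: cost 13 + 12 + 6 + 4 = 35 ≤ 39, return 10 + 9 + 15 + 7 = 41.
Rigel + Deneb + Lyra + Mira: cost 13 + 13 + 6 + 4 = 36 ≤ 39, return 8 + 10 + 15 + 7 = 40.
Rigel + Canopus + Lyra + Mira: cost 13 + 12 + 6 + 4 = 35 ≤ 39, return 8 + 9 + 15 + 7 = 39.
Best is Deneb, Canopus, Lyra, and Mira with total return 41.

41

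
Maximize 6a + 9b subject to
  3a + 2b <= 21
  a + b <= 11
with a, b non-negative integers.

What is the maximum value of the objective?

90

The continuous relaxation peaks at (0, 10.5) with value 94.50; rounding to a feasible lattice point costs some objective.
(a,b)=(0,10): 3·0+2·10=20≤21, 1·0+1·10=10≤11, objective 90.
(a,b)=(1,9): 3·1+2·9=21≤21, 1·1+1·9=10≤11, objective 87.
(a,b)=(0,9): 3·0+2·9=18≤21, 1·0+1·9=9≤11, objective 81.
No feasible integer point exceeds 90.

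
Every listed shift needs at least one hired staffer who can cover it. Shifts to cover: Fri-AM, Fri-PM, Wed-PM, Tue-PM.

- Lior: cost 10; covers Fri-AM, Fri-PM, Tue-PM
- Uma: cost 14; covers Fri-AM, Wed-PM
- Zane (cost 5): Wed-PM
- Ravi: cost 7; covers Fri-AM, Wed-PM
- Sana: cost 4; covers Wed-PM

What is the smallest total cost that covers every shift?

This is a weighted set-cover instance.
Choose Lior and Sana: together they cover Fri-AM, Fri-PM, Wed-PM, Tue-PM — every shift.
Total cost: 10 + 4 = 14.
No cover costs less than 14.

14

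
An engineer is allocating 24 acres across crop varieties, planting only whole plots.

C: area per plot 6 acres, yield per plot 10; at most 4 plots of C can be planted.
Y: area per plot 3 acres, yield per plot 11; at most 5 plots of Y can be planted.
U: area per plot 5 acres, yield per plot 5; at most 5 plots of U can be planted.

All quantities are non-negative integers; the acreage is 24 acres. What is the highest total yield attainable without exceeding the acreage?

This is a bounded integer knapsack.
Y has the best ratio (11/3); taking only Y gives at most 5×11 = 55 (stopped by the supply cap of 5).
Mixing does better — 1×C and 5×Y: area 21 ≤ 24, yield 1·10 + 5·11 = 65.

65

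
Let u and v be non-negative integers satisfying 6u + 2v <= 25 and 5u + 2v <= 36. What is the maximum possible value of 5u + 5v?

Relaxing integrality, the LP optimum is 62.50 at (u,v) = (0, 12.5), which is not an integer point.
(u,v)=(0,12): 6·0+2·12=24≤25, 5·0+2·12=24≤36, objective 60.
(u,v)=(0,11): 6·0+2·11=22≤25, 5·0+2·11=22≤36, objective 55.
The best lattice point is (0,12), giving 60.

60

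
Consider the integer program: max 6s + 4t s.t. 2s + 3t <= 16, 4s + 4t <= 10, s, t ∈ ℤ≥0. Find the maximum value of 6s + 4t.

12

Relaxing integrality, the LP optimum is 15.00 at (s,t) = (2.5, 0), which is not an integer point.
(s,t)=(2,0): 2·2+3·0=4≤16, 4·2+4·0=8≤10, objective 12.
(s,t)=(1,1): 2·1+3·1=5≤16, 4·1+4·1=8≤10, objective 10.
(s,t)=(1,0): 2·1+3·0=2≤16, 4·1+4·0=4≤10, objective 6.
The best lattice point is (2,0), giving 12.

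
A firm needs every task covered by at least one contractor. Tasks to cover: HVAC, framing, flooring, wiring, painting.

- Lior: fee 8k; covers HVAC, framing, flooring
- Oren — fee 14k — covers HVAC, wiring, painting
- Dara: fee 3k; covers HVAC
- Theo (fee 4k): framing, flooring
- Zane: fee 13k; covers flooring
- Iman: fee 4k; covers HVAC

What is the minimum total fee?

18

The greedy cost-per-new-task heuristic would pick Theo, Dara, and Oren for 21, but a cheaper cover exists.
Choose Oren and Theo: together they cover HVAC, framing, flooring, wiring, painting — every task.
Total fee: 14 + 4 = 18.
No cover costs less than 18.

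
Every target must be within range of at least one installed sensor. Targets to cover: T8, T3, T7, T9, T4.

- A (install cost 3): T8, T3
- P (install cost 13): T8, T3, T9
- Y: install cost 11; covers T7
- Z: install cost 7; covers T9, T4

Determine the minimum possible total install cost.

Choose A, Y, and Z: together they cover T8, T3, T7, T9, T4 — every target.
Total install cost: 3 + 11 + 7 = 21.
No cover costs less than 21.

21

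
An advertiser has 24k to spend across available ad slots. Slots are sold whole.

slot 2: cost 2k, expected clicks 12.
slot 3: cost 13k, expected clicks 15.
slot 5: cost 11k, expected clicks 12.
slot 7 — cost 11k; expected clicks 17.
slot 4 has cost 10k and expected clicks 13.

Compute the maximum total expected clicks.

42

slot 2 + slot 5 + slot 7: cost 2 + 11 + 11 = 24 ≤ 24, expected clicks 12 + 12 + 17 = 41.
slot 2 + slot 5 + slot 4: cost 2 + 11 + 10 = 23 ≤ 24, expected clicks 12 + 12 + 13 = 37.
slot 2 + slot 7 + slot 4: cost 2 + 11 + 10 = 23 ≤ 24, expected clicks 12 + 17 + 13 = 42.
Best is slot 2, slot 7, and slot 4 with total expected clicks 42.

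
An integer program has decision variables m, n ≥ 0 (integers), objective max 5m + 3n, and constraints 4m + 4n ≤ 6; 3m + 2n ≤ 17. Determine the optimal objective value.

5

(m,n)=(1,0): 4·1+4·0=4≤6, 3·1+2·0=3≤17, objective 5.
(m,n)=(0,1): 4·0+4·1=4≤6, 3·0+2·1=2≤17, objective 3.
Maximum is 5 at (m,n)=(1,0).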